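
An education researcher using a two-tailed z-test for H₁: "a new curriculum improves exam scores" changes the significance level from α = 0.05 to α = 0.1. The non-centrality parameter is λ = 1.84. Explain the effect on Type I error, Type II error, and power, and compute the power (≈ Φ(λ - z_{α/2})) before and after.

Increasing α from 0.05 to 0.1:
• Type I error rate increases (α is the Type I rate by definition).
• Critical value moves from z_{α/2} = 1.96 to 1.645, so power = Φ(λ - z_{α/2}) goes from Φ(1.84 - 1.96) = 0.452 to Φ(1.84 - 1.645) = 0.577.
• Type II error rate β = 1 - power therefore decreases (0.548 → 0.423).
Appropriate when false negatives are costly — here, keeping the old curriculum when the new one would have helped students.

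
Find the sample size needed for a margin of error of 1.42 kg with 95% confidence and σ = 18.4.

n = (z*σ/E)² = (1.96×18.4/1.42)² = 645.02 → n = 646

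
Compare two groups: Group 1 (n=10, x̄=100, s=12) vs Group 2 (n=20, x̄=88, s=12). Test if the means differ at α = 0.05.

Pooled sp = 12.0. t = 2.582, df = 28. Critical t = ±2.048. Reject H₀.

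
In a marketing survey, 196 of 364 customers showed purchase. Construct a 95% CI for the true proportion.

p̂ = 0.538. CI = p̂ ± z*√(p̂(1-p̂)/n) = (0.487, 0.59)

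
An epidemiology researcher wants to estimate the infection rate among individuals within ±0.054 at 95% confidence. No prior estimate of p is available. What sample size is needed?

Conservative approach: use p = 0.5 (maximizes p(1-p) = 0.25). n = z²(0.25)/E² = 1.96²×0.25/0.054² = 329.4 → n = 330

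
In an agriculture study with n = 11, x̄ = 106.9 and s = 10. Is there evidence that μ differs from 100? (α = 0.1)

t = (x̄ - μ₀)/(s/√n) = (106.9 - 100)/(10/√11) = 2.288. df = 10, critical t = ±1.812. Reject H₀.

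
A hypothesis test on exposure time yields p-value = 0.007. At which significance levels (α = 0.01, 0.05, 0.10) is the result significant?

p = 0.007. Significant at: α = 0.01, 0.05, 0.1.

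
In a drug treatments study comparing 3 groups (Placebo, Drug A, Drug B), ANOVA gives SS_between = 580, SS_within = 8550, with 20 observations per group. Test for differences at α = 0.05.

df_between = 2, df_within = 57. F = MS_between/MS_within = 290.0/150.0 = 1.933. F_crit ≈ 3.159. Fail to reject H₀.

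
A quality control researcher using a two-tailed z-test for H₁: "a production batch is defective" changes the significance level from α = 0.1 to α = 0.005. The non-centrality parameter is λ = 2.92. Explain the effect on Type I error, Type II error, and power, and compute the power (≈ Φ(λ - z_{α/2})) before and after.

Decreasing α from 0.1 to 0.005:
• Type I error rate decreases (α is the Type I rate by definition).
• Critical value moves from z_{α/2} = 1.645 to 2.807, so power = Φ(λ - z_{α/2}) goes from Φ(2.92 - 1.645) = 0.899 to Φ(2.92 - 2.807) = 0.545.
• Type II error rate β = 1 - power therefore increases (0.101 → 0.455).
Appropriate when false positives are costly — here, scrapping a good batch — wasted material and cost for no reason.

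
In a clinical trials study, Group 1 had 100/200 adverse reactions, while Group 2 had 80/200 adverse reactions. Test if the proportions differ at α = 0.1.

p̂₁ = 0.5, p̂₂ = 0.4, pooled p̂ = 0.45. z = 2.01. Critical: ±1.645. Reject H₀.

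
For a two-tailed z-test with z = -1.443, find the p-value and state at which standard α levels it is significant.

p = 2·P(Z > |-1.443|) = 2·(1 - Φ(1.443)) ≈ 0.149. Not significant at any standard level.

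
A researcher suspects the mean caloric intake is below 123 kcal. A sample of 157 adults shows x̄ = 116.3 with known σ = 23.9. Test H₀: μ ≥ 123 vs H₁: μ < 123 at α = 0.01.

z = -3.513. Critical value: -2.33. Reject H₀.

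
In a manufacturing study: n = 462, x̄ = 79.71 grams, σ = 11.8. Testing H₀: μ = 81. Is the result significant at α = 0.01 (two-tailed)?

z = (79.71 - 81)/(11.8/√462) = -2.35. Since |z| ≤ 2.576, not significant at α = 0.01.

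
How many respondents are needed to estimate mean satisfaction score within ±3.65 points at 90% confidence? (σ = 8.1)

n = (z*σ/E)² = (1.645×8.1/3.65)² = 13.3 → n = 14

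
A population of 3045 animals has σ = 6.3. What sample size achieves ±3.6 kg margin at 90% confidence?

Without FPC: n₀ = (1.645×6.3/3.6)² = 8.287. With FPC: n = n₀N/(n₀+N-1) = 8.3 → n = 9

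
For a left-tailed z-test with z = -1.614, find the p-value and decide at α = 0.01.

p = P(Z < -1.614) = Φ(-1.614) ≈ 0.0533. Since p ≥ 0.01, fail to reject H₀ (not significant) at α = 0.01.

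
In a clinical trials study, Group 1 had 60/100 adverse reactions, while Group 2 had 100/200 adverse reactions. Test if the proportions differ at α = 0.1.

p̂₁ = 0.6, p̂₂ = 0.5, pooled p̂ = 0.533. z = 1.637. Critical: ±1.645. Fail to reject H₀.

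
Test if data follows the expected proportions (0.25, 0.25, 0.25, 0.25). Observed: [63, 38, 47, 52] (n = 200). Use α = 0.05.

Expected: [50.0, 50.0, 50.0, 50.0]. χ² = 6.52. df = 3, critical = 7.815. Fail to reject H₀.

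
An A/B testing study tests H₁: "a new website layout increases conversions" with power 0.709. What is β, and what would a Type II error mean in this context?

β = 1 - power = 1 - 0.709 = 0.291. A Type II error is failing to reject H₀ when H₀ is false (false negative) — here, failing to conclude that a new website layout increases conversions when in fact it is true. Consequence: discarding a layout that would have improved conversions — lost revenue.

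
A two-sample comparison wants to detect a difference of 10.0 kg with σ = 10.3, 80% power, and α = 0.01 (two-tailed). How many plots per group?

n per group = 2(z_α/2 + z_β)²σ²/d² = 2×(2.576 + 0.84)²×10.3²/10.0² = 24.8 → n = 25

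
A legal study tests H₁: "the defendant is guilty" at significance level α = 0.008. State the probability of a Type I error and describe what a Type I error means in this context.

P(Type I error) = α = 0.008. A Type I error is rejecting H₀ when H₀ is actually true (false positive) — here, concluding that the defendant is guilty when in fact this is not the case. Consequence: convicting an innocent person.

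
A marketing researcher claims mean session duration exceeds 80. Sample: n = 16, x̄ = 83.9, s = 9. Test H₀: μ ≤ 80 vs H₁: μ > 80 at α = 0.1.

t = (83.9 - 80)/(9/√16) = 1.733, df = 15. Critical t = 1.341. Reject H₀.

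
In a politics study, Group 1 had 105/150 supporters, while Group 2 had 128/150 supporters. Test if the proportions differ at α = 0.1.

p̂₁ = 0.7, p̂₂ = 0.853, pooled p̂ = 0.777. z = -3.188. Critical: ±1.645. Reject H₀.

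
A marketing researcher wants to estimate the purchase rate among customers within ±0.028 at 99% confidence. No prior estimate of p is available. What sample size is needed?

Conservative approach: use p = 0.5 (maximizes p(1-p) = 0.25). n = z²(0.25)/E² = 2.576²×0.25/0.028² = 2116.0 → n = 2116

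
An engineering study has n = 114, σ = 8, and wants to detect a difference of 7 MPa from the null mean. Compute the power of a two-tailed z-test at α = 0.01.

SE = σ/√n = 8/√114 = 0.749. Non-centrality λ = d/SE = 7/0.749 = 9.342. Power ≈ Φ(λ - z_{α/2}) = Φ(9.342 - 2.576) = Φ(6.766) = 1.0.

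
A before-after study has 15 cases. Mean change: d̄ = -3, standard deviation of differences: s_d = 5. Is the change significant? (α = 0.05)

t = d̄/(s_d/√n) = -3/(5/√15) = -2.324. df = 14, critical t = ±2.145. Reject H₀.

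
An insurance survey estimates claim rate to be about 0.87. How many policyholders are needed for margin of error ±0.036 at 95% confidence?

n = z²p(1-p)/E² = 1.96²×0.87×0.13/0.036² = 335.3 → n = 336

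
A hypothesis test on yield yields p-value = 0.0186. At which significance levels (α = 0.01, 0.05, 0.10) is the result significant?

p = 0.0186. Significant at: α = 0.05, 0.1.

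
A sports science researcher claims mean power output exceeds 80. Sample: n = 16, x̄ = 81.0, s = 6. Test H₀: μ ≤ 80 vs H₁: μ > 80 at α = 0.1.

t = (81.0 - 80)/(6/√16) = 0.667, df = 15. Critical t = 1.341. Fail to reject H₀.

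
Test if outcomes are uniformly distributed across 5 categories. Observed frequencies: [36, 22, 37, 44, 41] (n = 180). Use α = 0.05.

Expected = 36 each. χ² = Σ(O-E)²/E = 7.944. df = 4, critical value = 9.488. Fail to reject H₀.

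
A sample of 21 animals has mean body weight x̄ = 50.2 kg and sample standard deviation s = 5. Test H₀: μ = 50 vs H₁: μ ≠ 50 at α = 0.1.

t = (x̄ - μ₀)/(s/√n) = (50.2 - 50)/(5/√21) = 0.183. df = 20, critical t = ±1.725. Fail to reject H₀.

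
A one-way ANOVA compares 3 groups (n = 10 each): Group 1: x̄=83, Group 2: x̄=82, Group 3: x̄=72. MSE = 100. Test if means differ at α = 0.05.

Grand mean = 79.0. SS_between = 740.0, MS_between = 370.0. F = 3.7, F_crit ≈ 3.354. Reject H₀.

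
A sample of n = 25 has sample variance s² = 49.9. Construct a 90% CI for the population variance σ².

df = 24. χ²_{0.05} = 36.415, χ²_{0.95} = 13.848. CI for σ² = ((n-1)s²/χ²_{α/2}, (n-1)s²/χ²_{1-α/2}) = (24·49.9/36.415, 24·49.9/13.848) = (32.89, 86.48)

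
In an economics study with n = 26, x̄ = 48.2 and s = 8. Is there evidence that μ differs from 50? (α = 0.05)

t = (x̄ - μ₀)/(s/√n) = (48.2 - 50)/(8/√26) = -1.147. df = 25, critical t = ±2.06. Fail to reject H₀.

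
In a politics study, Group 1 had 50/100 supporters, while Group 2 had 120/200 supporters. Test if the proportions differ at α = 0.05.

p̂₁ = 0.5, p̂₂ = 0.6, pooled p̂ = 0.567. z = -1.648. Critical: ±1.96. Fail to reject H₀.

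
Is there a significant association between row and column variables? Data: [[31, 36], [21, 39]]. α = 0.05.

χ² = 1.662. df = 1, critical = 3.841. Fail to reject H₀. No evidence of dependence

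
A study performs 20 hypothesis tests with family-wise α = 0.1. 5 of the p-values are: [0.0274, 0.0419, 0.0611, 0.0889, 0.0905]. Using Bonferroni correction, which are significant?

Bonferroni α = 0.1/20 = 0.005. None of the given p-values are significant.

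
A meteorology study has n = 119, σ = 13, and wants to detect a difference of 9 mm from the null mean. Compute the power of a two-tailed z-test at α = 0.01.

SE = σ/√n = 13/√119 = 1.192. Non-centrality λ = d/SE = 9/1.192 = 7.552. Power ≈ Φ(λ - z_{α/2}) = Φ(7.552 - 2.576) = Φ(4.976) = 1.0.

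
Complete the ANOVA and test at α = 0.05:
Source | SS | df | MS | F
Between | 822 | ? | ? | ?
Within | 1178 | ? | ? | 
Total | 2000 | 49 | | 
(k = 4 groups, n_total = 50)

df_between = 3, df_within = 46. MS_between = 274.0, MS_within = 25.61. F = 10.699, F_crit ≈ 2.807. Reject H₀.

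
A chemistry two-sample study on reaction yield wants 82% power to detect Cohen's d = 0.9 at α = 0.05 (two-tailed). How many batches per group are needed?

z_{α/2} = 1.96, z_β = Φ⁻¹(0.82) = 0.915. For large effect (d = 0.9): n per group = 2(z_{α/2} + z_β)²/d² = 2(1.96 + 0.915)²/0.9² = 20.4 → 21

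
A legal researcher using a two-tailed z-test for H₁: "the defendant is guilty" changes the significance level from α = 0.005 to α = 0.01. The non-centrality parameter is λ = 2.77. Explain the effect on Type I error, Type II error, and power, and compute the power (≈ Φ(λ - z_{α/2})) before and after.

Increasing α from 0.005 to 0.01:
• Type I error rate increases (α is the Type I rate by definition).
• Critical value moves from z_{α/2} = 2.807 to 2.576, so power = Φ(λ - z_{α/2}) goes from Φ(2.77 - 2.807) = 0.485 to Φ(2.77 - 2.576) = 0.577.
• Type II error rate β = 1 - power therefore decreases (0.515 → 0.423).
Appropriate when false negatives are costly — here, acquitting a guilty person.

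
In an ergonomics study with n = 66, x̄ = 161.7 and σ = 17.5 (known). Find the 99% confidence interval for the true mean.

CI = x̄ ± z*(σ/√n) = 161.7 ± 2.576(17.5/√66) = 161.7 ± 5.55 = (156.15, 167.25)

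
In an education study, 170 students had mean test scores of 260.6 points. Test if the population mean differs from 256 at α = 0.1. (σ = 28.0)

z = (x̄ - μ₀)/(σ/√n) = (260.6 - 256)/(28.0/√170) = 2.142. Critical value: ±1.645. Since |2.142| > 1.645, Reject H₀.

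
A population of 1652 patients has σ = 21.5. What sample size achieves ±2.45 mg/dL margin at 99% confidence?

Without FPC: n₀ = (2.576×21.5/2.45)² = 511.018. With FPC: n = n₀N/(n₀+N-1) = 390.5 → n = 391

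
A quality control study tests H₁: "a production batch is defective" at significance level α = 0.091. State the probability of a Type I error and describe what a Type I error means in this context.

P(Type I error) = α = 0.091. A Type I error is rejecting H₀ when H₀ is actually true (false positive) — here, concluding that a production batch is defective when in fact this is not the case. Consequence: scrapping a good batch — wasted material and cost for no reason.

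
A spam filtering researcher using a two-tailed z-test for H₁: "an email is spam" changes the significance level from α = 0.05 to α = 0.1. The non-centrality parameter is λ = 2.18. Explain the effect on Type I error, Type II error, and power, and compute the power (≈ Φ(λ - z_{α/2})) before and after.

Increasing α from 0.05 to 0.1:
• Type I error rate increases (α is the Type I rate by definition).
• Critical value moves from z_{α/2} = 1.96 to 1.645, so power = Φ(λ - z_{α/2}) goes from Φ(2.18 - 1.96) = 0.587 to Φ(2.18 - 1.645) = 0.704.
• Type II error rate β = 1 - power therefore decreases (0.413 → 0.296).
Appropriate when false negatives are costly — here, a spam email lands in the inbox.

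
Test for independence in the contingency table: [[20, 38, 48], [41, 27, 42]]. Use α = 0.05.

χ² = 9.42. df = 2, critical = 5.991. Reject H₀. Variables are dependent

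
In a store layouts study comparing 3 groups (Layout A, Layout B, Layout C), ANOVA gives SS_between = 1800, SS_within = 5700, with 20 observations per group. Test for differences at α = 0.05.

df_between = 2, df_within = 57. F = MS_between/MS_within = 900.0/100.0 = 9.0. F_crit ≈ 3.159. Reject H₀. At least one mean differs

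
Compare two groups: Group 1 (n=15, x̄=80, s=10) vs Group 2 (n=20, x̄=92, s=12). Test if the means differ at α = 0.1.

Pooled sp = 11.2. t = -3.138, df = 33. Critical t = ±1.692. Reject H₀.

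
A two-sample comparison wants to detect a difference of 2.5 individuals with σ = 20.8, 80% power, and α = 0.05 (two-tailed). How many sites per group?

n per group = 2(z_α/2 + z_β)²σ²/d² = 2×(1.96 + 0.84)²×20.8²/2.5² = 1085.4 → n = 1086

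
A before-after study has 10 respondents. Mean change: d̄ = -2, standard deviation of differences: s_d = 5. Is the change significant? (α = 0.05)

t = d̄/(s_d/√n) = -2/(5/√10) = -1.265. df = 9, critical t = ±2.262. Fail to reject H₀.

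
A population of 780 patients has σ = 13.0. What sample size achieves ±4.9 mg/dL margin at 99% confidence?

Without FPC: n₀ = (2.576×13.0/4.9)² = 46.707. With FPC: n = n₀N/(n₀+N-1) = 44.1 → n = 45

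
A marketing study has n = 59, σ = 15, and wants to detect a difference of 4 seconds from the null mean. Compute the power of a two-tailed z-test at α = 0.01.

SE = σ/√n = 15/√59 = 1.953. Non-centrality λ = d/SE = 4/1.953 = 2.048. Power ≈ Φ(λ - z_{α/2}) = Φ(2.048 - 2.576) = Φ(-0.528) = 0.299.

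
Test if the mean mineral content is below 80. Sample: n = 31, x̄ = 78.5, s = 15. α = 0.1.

t = (78.5 - 80)/(15/√31) = -0.557, df = 30. Critical t = -1.31. Fail to reject H₀.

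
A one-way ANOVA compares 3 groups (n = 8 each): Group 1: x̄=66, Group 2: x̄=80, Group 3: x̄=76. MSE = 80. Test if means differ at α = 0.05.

Grand mean = 74.0. SS_between = 832.0, MS_between = 416.0. F = 5.2, F_crit ≈ 3.467. Reject H₀.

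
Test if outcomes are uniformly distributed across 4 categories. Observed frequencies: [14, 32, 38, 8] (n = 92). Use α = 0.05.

Expected = 23 each. χ² = Σ(O-E)²/E = 26.609. df = 3, critical value = 7.815. Reject H₀.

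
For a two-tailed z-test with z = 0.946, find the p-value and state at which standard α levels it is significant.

p = 2·P(Z > |0.946|) = 2·(1 - Φ(0.946)) ≈ 0.3441. Not significant at any standard level.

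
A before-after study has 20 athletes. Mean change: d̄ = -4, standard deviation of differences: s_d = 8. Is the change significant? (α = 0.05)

t = d̄/(s_d/√n) = -4/(8/√20) = -2.236. df = 19, critical t = ±2.093. Reject H₀.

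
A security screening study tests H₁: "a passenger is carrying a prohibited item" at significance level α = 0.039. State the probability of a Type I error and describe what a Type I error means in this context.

P(Type I error) = α = 0.039. A Type I error is rejecting H₀ when H₀ is actually true (false positive) — here, concluding that a passenger is carrying a prohibited item when in fact this is not the case. Consequence: detaining an innocent passenger — delay and inconvenience.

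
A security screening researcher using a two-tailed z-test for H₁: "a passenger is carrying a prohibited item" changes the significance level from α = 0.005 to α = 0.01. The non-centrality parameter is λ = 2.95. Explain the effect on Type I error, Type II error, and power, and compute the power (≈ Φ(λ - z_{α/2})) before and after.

Increasing α from 0.005 to 0.01:
• Type I error rate increases (α is the Type I rate by definition).
• Critical value moves from z_{α/2} = 2.807 to 2.576, so power = Φ(λ - z_{α/2}) goes from Φ(2.95 - 2.807) = 0.557 to Φ(2.95 - 2.576) = 0.646.
• Type II error rate β = 1 - power therefore decreases (0.443 → 0.354).
Appropriate when false negatives are costly — here, letting a prohibited item through — security breach.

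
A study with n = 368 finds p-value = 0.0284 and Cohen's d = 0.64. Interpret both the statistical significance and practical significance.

Statistically significant (p = 0.0284 < 0.05). Cohen's d = 0.64 indicates a medium effect size. Both statistical and practical significance should be considered.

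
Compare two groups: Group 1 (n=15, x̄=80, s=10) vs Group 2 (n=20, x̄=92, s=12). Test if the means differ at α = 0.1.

Pooled sp = 11.2. t = -3.138, df = 33. Critical t = ±1.692. Reject H₀.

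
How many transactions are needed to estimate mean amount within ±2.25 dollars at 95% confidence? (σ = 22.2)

n = (z*σ/E)² = (1.96×22.2/2.25)² = 374.0 → n = 374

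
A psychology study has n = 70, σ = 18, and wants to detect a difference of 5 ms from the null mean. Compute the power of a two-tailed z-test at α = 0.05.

SE = σ/√n = 18/√70 = 2.151. Non-centrality λ = d/SE = 5/2.151 = 2.324. Power ≈ Φ(λ - z_{α/2}) = Φ(2.324 - 1.96) = Φ(0.364) = 0.642.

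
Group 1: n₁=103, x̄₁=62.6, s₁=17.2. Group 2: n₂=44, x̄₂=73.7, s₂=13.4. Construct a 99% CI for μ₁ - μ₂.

Difference = -11.1. SE = √(17.2²/103 + 13.4²/44) = 2.637. CI = (-17.89, -4.31)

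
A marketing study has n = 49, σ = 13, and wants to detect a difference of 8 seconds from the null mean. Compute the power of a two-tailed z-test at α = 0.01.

SE = σ/√n = 13/√49 = 1.857. Non-centrality λ = d/SE = 8/1.857 = 4.308. Power ≈ Φ(λ - z_{α/2}) = Φ(4.308 - 2.576) = Φ(1.732) = 0.958.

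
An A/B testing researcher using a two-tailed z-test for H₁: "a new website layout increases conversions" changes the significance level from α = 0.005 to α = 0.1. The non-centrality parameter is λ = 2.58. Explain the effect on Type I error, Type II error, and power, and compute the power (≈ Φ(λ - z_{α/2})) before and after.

Increasing α from 0.005 to 0.1:
• Type I error rate increases (α is the Type I rate by definition).
• Critical value moves from z_{α/2} = 2.807 to 1.645, so power = Φ(λ - z_{α/2}) goes from Φ(2.58 - 2.807) = 0.41 to Φ(2.58 - 1.645) = 0.825.
• Type II error rate β = 1 - power therefore decreases (0.59 → 0.175).
Appropriate when false negatives are costly — here, discarding a layout that would have improved conversions — lost revenue.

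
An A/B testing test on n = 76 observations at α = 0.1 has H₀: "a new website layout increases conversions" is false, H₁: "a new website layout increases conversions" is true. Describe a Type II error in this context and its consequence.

Type II error: failing to reject H₀ when it is false — concluding that a new website layout increases conversions is not supported when in fact it is. Consequence: discarding a layout that would have improved conversions — lost revenue.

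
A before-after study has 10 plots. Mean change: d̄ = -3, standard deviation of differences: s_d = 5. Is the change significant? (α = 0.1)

t = d̄/(s_d/√n) = -3/(5/√10) = -1.897. df = 9, critical t = ±1.833. Reject H₀.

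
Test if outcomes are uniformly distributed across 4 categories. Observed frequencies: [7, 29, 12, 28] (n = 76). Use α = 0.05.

Expected = 19 each. χ² = Σ(O-E)²/E = 19.684. df = 3, critical value = 7.815. Reject H₀.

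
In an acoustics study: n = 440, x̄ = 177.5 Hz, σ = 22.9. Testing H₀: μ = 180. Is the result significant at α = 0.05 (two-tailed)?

z = (177.5 - 180)/(22.9/√440) = -2.29. Since |z| > 1.96, significant at α = 0.05.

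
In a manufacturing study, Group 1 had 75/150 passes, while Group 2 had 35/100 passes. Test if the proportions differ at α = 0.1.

p̂₁ = 0.5, p̂₂ = 0.35, pooled p̂ = 0.44. z = 2.341. Critical: ±1.645. Reject H₀.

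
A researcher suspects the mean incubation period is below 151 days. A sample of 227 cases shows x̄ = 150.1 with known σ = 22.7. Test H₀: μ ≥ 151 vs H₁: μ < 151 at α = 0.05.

z = -0.597. Critical value: -1.645. Fail to reject H₀.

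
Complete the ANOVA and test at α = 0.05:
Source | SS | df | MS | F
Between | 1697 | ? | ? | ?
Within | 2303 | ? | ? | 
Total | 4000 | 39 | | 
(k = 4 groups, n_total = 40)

df_between = 3, df_within = 36. MS_between = 565.67, MS_within = 63.97. F = 8.842, F_crit ≈ 2.866. Reject H₀.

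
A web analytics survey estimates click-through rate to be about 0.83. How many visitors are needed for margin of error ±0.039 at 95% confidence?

n = z²p(1-p)/E² = 1.96²×0.83×0.17/0.039² = 356.4 → n = 357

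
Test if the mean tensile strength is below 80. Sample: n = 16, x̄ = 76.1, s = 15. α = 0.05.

t = (76.1 - 80)/(15/√16) = -1.04, df = 15. Critical t = -1.753. Fail to reject H₀.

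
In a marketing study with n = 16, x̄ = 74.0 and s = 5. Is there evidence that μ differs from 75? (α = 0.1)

t = (x̄ - μ₀)/(s/√n) = (74.0 - 75)/(5/√16) = -0.8. df = 15, critical t = ±1.753. Fail to reject H₀.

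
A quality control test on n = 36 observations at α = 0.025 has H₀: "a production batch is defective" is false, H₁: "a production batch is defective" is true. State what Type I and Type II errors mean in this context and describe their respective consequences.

Type I (false positive): concluding that a production batch is defective when it is not — scrapping a good batch — wasted material and cost for no reason. Type II (false negative): failing to conclude that a production batch is defective when it is — shipping a defective batch — faulty products reach customers. Which is costlier depends on domain priorities and is a judgement call rather than a statistical fact.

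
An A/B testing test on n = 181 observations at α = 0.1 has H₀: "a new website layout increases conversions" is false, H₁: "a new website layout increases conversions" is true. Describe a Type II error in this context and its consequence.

Type II error: failing to reject H₀ when it is false — concluding that a new website layout increases conversions is not supported when in fact it is. Consequence: discarding a layout that would have improved conversions — lost revenue.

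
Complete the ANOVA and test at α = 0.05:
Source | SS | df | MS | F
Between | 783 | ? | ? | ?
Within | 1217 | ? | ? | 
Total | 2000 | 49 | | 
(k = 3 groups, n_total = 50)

df_between = 2, df_within = 47. MS_between = 391.5, MS_within = 25.89. F = 15.12, F_crit ≈ 3.195. Reject H₀.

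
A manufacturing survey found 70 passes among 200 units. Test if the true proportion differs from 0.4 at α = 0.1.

p̂ = 0.35, p₀ = 0.4. z = (p̂ - p₀)/√(p₀(1-p₀)/n) = -1.443. Critical: ±1.645. Fail to reject H₀.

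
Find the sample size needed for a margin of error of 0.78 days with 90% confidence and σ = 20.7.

n = (z*σ/E)² = (1.645×20.7/0.78)² = 1905.8 → n = 1906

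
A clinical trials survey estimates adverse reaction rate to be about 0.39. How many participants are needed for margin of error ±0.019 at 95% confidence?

n = z²p(1-p)/E² = 1.96²×0.39×0.61/0.019² = 2531.6 → n = 2532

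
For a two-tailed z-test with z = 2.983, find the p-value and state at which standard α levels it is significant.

p = 2·P(Z > |2.983|) = 2·(1 - Φ(2.983)) ≈ 0.0029. Significant at α = 0.1; Significant at α = 0.05; Significant at α = 0.01.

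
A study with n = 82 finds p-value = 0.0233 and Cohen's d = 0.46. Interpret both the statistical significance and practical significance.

Statistically significant (p = 0.0233 < 0.05). Cohen's d = 0.46 indicates a small effect size. Both statistical and practical significance should be considered.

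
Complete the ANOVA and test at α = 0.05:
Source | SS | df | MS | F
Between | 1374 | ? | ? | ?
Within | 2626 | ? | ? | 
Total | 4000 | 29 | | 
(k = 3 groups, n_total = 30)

df_between = 2, df_within = 27. MS_between = 687.0, MS_within = 97.26. F = 7.064, F_crit ≈ 3.354. Reject H₀.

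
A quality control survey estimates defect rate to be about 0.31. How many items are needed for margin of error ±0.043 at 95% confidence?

n = z²p(1-p)/E² = 1.96²×0.31×0.69/0.043² = 444.4 → n = 445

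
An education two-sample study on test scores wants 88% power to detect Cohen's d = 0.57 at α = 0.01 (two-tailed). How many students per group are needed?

z_{α/2} = 2.576, z_β = Φ⁻¹(0.88) = 1.175. For medium effect (d = 0.57): n per group = 2(z_{α/2} + z_β)²/d² = 2(2.576 + 1.175)²/0.57² = 86.6 → 87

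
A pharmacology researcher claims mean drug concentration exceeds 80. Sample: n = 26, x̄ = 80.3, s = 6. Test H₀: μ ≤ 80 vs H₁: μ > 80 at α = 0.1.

t = (80.3 - 80)/(6/√26) = 0.255, df = 25. Critical t = 1.316. Fail to reject H₀.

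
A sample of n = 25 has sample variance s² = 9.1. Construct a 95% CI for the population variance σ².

df = 24. χ²_{0.025} = 39.364, χ²_{0.975} = 12.401. CI for σ² = ((n-1)s²/χ²_{α/2}, (n-1)s²/χ²_{1-α/2}) = (24·9.1/39.364, 24·9.1/12.401) = (5.55, 17.61)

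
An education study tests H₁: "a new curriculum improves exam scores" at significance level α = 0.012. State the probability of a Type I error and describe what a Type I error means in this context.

P(Type I error) = α = 0.012. A Type I error is rejecting H₀ when H₀ is actually true (false positive) — here, concluding that a new curriculum improves exam scores when in fact this is not the case. Consequence: adopting a curriculum that gives no real benefit — disruption for nothing.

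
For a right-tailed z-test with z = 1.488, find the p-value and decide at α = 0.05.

p = P(Z > 1.488) = 1 - Φ(1.488) ≈ 0.0684. Since p ≥ 0.05, fail to reject H₀ (not significant) at α = 0.05.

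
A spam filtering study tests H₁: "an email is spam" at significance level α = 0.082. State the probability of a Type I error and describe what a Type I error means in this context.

P(Type I error) = α = 0.082. A Type I error is rejecting H₀ when H₀ is actually true (false positive) — here, concluding that an email is spam when in fact this is not the case. Consequence: a legitimate email is sent to the spam folder and the user misses it.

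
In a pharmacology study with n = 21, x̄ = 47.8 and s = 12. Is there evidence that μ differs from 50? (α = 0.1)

t = (x̄ - μ₀)/(s/√n) = (47.8 - 50)/(12/√21) = -0.84. df = 20, critical t = ±1.725. Fail to reject H₀.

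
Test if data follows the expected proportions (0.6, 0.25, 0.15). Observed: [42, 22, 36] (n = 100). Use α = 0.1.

Expected: [60.0, 25.0, 15.0]. χ² = 35.16. df = 2, critical = 4.605. Reject H₀.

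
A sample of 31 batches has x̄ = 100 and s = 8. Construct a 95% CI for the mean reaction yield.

CI = x̄ ± t*(s/√n) = 100 ± 2.042(8/√31) = (97.07, 102.93)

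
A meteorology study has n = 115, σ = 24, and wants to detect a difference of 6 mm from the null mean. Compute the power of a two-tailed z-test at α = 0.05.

SE = σ/√n = 24/√115 = 2.238. Non-centrality λ = d/SE = 6/2.238 = 2.681. Power ≈ Φ(λ - z_{α/2}) = Φ(2.681 - 1.96) = Φ(0.721) = 0.765.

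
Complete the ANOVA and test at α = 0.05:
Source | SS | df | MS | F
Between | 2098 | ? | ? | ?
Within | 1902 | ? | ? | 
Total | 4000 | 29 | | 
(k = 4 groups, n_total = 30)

df_between = 3, df_within = 26. MS_between = 699.33, MS_within = 73.15. F = 9.56, F_crit ≈ 2.975. Reject H₀.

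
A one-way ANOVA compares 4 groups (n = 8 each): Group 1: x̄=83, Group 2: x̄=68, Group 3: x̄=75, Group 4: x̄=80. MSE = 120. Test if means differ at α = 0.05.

Grand mean = 76.5. SS_between = 1032.0, MS_between = 344.0. F = 2.867, F_crit ≈ 2.947. Fail to reject H₀.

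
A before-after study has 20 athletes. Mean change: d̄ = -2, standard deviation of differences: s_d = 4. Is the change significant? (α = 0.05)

t = d̄/(s_d/√n) = -2/(4/√20) = -2.236. df = 19, critical t = ±2.093. Reject H₀.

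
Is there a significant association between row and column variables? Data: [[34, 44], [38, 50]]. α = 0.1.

χ² = 0.003. df = 1, critical = 2.706. Fail to reject H₀. No evidence of dependence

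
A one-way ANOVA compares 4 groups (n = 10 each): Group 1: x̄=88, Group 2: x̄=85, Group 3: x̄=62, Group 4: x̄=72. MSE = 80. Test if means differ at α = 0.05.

Grand mean = 76.75. SS_between = 4347.5, MS_between = 1449.17. F = 18.115, F_crit ≈ 2.866. Reject H₀.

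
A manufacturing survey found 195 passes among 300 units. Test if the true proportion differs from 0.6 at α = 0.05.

p̂ = 0.65, p₀ = 0.6. z = (p̂ - p₀)/√(p₀(1-p₀)/n) = 1.768. Critical: ±1.96. Fail to reject H₀.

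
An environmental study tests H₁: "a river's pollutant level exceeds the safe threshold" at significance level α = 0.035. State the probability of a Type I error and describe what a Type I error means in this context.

P(Type I error) = α = 0.035. A Type I error is rejecting H₀ when H₀ is actually true (false positive) — here, concluding that a river's pollutant level exceeds the safe threshold when in fact this is not the case. Consequence: shutting down a compliant factory unnecessarily.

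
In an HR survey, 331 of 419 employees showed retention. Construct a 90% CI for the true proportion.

p̂ = 0.79. CI = p̂ ± z*√(p̂(1-p̂)/n) = (0.757, 0.823)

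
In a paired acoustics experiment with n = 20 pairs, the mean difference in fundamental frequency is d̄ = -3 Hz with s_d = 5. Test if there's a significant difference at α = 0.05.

t = d̄/(s_d/√n) = -3/(5/√20) = -2.683. df = 19, critical t = ±2.093. Reject H₀.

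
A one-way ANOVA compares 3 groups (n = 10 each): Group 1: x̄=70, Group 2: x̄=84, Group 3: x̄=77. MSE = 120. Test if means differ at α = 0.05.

Grand mean = 77.0. SS_between = 980.0, MS_between = 490.0. F = 4.083, F_crit ≈ 3.354. Reject H₀.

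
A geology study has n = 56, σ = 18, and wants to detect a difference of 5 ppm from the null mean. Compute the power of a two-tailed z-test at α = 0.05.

SE = σ/√n = 18/√56 = 2.405. Non-centrality λ = d/SE = 5/2.405 = 2.079. Power ≈ Φ(λ - z_{α/2}) = Φ(2.079 - 1.96) = Φ(0.119) = 0.547.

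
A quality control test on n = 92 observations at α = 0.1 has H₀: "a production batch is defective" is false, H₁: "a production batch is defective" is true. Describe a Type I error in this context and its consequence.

Type I error: rejecting H₀ when it is true — concluding that a production batch is defective when in fact it is not. Consequence: scrapping a good batch — wasted material and cost for no reason.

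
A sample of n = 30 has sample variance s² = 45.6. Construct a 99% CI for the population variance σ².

df = 29. χ²_{0.005} = 52.336, χ²_{0.995} = 13.121. CI for σ² = ((n-1)s²/χ²_{α/2}, (n-1)s²/χ²_{1-α/2}) = (29·45.6/52.336, 29·45.6/13.121) = (25.27, 100.79)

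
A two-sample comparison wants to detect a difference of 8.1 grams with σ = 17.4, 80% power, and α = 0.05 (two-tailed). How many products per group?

n per group = 2(z_α/2 + z_β)²σ²/d² = 2×(1.96 + 0.84)²×17.4²/8.1² = 72.4 → n = 73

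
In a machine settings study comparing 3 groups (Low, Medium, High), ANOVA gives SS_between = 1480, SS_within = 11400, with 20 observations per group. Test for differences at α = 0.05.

df_between = 2, df_within = 57. F = MS_between/MS_within = 740.0/200.0 = 3.7. F_crit ≈ 3.159. Reject H₀. At least one mean differs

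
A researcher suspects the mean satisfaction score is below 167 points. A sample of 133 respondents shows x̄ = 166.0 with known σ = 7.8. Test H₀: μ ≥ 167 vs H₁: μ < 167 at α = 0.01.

z = -1.479. Critical value: -2.33. Fail to reject H₀.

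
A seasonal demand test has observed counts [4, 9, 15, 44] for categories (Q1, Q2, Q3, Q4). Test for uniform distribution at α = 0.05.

Expected = 18 each. χ² = Σ(O-E)²/E = 53.444. df = 3, critical value = 7.815. Reject H₀.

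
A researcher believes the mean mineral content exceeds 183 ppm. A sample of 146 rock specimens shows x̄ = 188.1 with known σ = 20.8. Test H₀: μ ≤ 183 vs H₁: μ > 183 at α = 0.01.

z = 2.963. Critical value: 2.33. Reject H₀.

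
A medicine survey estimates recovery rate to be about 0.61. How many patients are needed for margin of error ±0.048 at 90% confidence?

n = z²p(1-p)/E² = 1.645²×0.61×0.39/0.048² = 279.4 → n = 280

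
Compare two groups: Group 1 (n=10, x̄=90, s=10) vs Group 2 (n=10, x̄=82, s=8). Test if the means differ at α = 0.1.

Pooled sp = 9.06. t = 1.975, df = 18. Critical t = ±1.734. Reject H₀.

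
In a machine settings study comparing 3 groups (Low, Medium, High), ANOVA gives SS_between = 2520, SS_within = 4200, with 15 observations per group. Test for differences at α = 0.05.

df_between = 2, df_within = 42. F = MS_between/MS_within = 1260.0/100.0 = 12.6. F_crit ≈ 3.22. Reject H₀. At least one mean differs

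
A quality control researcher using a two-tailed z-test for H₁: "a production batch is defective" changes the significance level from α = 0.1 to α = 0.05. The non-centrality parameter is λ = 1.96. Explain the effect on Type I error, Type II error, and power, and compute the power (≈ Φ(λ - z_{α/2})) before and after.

Decreasing α from 0.1 to 0.05:
• Type I error rate decreases (α is the Type I rate by definition).
• Critical value moves from z_{α/2} = 1.645 to 1.96, so power = Φ(λ - z_{α/2}) goes from Φ(1.96 - 1.645) = 0.624 to Φ(1.96 - 1.96) = 0.5.
• Type II error rate β = 1 - power therefore increases (0.376 → 0.5).
Appropriate when false positives are costly — here, scrapping a good batch — wasted material and cost for no reason.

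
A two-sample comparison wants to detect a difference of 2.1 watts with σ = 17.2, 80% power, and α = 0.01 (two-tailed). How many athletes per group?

n per group = 2(z_α/2 + z_β)²σ²/d² = 2×(2.576 + 0.84)²×17.2²/2.1² = 1565.6 → n = 1566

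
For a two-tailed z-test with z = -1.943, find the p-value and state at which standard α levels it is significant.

p = 2·P(Z > |-1.943|) = 2·(1 - Φ(1.943)) ≈ 0.052. Significant at α = 0.1.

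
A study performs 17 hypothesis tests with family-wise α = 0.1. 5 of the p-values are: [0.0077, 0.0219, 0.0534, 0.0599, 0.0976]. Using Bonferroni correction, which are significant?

Bonferroni α = 0.1/17 = 0.00588. None of the given p-values are significant.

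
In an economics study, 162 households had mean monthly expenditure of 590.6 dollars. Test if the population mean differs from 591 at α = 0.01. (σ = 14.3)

z = (x̄ - μ₀)/(σ/√n) = (590.6 - 591)/(14.3/√162) = -0.356. Critical value: ±2.576. Since |-0.356| ≤ 2.576, Fail to reject H₀.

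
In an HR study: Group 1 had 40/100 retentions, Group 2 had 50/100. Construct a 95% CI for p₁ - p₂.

p̂₁ = 0.4, p̂₂ = 0.5. Difference = -0.1. CI = (-0.237, 0.037)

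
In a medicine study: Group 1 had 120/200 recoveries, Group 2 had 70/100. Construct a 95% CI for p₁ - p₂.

p̂₁ = 0.6, p̂₂ = 0.7. Difference = -0.1. CI = (-0.213, 0.013)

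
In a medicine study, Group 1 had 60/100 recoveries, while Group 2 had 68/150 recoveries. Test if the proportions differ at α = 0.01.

p̂₁ = 0.6, p̂₂ = 0.453, pooled p̂ = 0.512. z = 2.273. Critical: ±2.576. Fail to reject H₀.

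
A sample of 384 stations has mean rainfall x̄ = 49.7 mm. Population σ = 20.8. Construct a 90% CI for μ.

CI = x̄ ± z*(σ/√n) = 49.7 ± 1.645(20.8/√384) = 49.7 ± 1.75 = (47.95, 51.45)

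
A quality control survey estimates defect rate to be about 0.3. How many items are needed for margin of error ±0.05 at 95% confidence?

n = z²p(1-p)/E² = 1.96²×0.3×0.7/0.05² = 322.7 → n = 323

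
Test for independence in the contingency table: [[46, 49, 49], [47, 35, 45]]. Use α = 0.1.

χ² = 1.454. df = 2, critical = 4.605. Fail to reject H₀. No evidence of dependence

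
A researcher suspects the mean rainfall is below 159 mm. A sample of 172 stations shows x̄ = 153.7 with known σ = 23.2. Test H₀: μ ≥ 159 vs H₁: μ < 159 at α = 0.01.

z = -2.996. Critical value: -2.33. Reject H₀.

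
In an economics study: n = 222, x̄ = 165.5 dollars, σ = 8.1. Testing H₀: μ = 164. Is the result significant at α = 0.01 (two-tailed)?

z = (165.5 - 164)/(8.1/√222) = 2.759. Since |z| > 2.576, significant at α = 0.01.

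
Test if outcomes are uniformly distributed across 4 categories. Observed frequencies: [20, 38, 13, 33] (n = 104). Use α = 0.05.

Expected = 26 each. χ² = Σ(O-E)²/E = 15.308. df = 3, critical value = 7.815. Reject H₀.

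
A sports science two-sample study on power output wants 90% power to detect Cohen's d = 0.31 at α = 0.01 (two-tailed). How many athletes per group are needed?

z_{α/2} = 2.576, z_β = Φ⁻¹(0.9) = 1.282. For small effect (d = 0.31): n per group = 2(z_{α/2} + z_β)²/d² = 2(2.576 + 1.282)²/0.31² = 309.8 → 310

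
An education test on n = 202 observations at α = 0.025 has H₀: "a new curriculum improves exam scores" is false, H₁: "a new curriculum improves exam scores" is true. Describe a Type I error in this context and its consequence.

Type I error: rejecting H₀ when it is true — concluding that a new curriculum improves exam scores when in fact it is not. Consequence: adopting a curriculum that gives no real benefit — disruption for nothing.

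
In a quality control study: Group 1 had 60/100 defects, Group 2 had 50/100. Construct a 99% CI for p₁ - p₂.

p̂₁ = 0.6, p̂₂ = 0.5. Difference = 0.1. CI = (-0.08, 0.28)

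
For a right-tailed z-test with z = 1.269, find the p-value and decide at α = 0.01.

p = P(Z > 1.269) = 1 - Φ(1.269) ≈ 0.1022. Since p ≥ 0.01, fail to reject H₀ (not significant) at α = 0.01.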